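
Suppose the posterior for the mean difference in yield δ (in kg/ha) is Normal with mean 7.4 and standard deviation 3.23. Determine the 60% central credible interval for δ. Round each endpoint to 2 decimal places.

[4.68, 10.12]

The posterior is symmetric, so the 60% equal-tailed interval is δ = 7.4 ± z·3.23 with z = 0.842.
Half-width: 0.842 × 3.23 = 2.72.
7.4 − 2.72 = 4.68; 7.4 + 2.72 = 10.12.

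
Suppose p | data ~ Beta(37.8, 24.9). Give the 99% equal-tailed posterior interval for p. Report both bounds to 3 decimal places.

Posterior: Beta(37.8, 24.9).
Equal-tailed 99% interval: the 0.005 and 0.995 quantiles of Beta(37.8, 24.9).
Posterior mean ≈ 0.603, SD ≈ 0.061; a Normal approximation gives roughly [0.445, 0.761].
Exact: F⁻¹(0.005) = 0.441; F⁻¹(0.995) = 0.752.

[0.441, 0.752]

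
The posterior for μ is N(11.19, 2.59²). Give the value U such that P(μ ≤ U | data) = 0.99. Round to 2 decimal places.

Need U with P(μ ≤ U) = 0.99: U = 11.19 + z_{0.01}·2.59.
z = 2.326; U = 11.19 + 2.326 × 2.59 = 17.22.

17.22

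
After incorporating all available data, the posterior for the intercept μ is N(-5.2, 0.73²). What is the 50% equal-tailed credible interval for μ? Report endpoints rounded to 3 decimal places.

[-5.692, -4.708]

The posterior is symmetric, so the 50% equal-tailed interval is μ = -5.2 ± z·0.73 with z = 0.674.
Half-width: 0.674 × 0.73 = 0.492.
-5.2 − 0.492 = -5.692; -5.2 + 0.492 = -4.708.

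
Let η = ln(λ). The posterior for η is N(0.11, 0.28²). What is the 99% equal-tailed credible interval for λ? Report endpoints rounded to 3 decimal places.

[0.543, 2.296]

On the log scale the 99% interval is 0.11 ± 2.576 × 0.28 = [-0.6112, 0.8312].
Exponentiate: [e^-0.6112, e^0.8312] = [0.543, 2.296].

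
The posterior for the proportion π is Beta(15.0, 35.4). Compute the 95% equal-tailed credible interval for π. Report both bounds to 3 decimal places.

[0.181, 0.430]

Posterior: Beta(15.0, 35.4).
Equal-tailed 95% interval: the 0.025 and 0.975 quantiles of Beta(15.0, 35.4).
Posterior mean ≈ 0.298, SD ≈ 0.064; a Normal approximation gives roughly [0.173, 0.423].
Exact: F⁻¹(0.025) = 0.181; F⁻¹(0.975) = 0.430.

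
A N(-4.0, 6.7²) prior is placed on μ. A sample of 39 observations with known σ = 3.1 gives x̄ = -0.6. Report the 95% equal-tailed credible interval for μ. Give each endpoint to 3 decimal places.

[-1.589, 0.352]

Posterior precision = 1/6.7² + 39/3.1² = 0.0223 + 4.0583 = 4.0805, so posterior SD = 0.4950.
Posterior mean = (-4.0/6.7² + 39·-0.6/3.1²) / 4.0805 = -0.6186.
Interval: -0.6186 ± 1.960 × 0.4950 → [-1.589, 0.352].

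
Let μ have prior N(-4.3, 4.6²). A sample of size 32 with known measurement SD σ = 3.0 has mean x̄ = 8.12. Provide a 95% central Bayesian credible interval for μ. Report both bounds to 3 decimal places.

Posterior precision = 1/4.6² + 32/3.0² = 0.0473 + 3.5556 = 3.6028, so posterior SD = 0.5268.
Posterior mean = (-4.3/4.6² + 32·8.12/3.0²) / 3.6028 = 7.9571.
Interval: 7.9571 ± 1.960 × 0.5268 → [6.924, 8.990].

[6.924, 8.990]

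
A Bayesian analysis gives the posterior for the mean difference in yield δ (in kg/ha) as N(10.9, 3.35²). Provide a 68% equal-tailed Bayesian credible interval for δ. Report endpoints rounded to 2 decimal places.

The posterior is symmetric, so the 68% equal-tailed interval is δ = 10.9 ± z·3.35 with z = 0.994.
Half-width: 0.994 × 3.35 = 3.33.
10.9 − 3.33 = 7.57; 10.9 + 3.33 = 14.23.

[7.57, 14.23]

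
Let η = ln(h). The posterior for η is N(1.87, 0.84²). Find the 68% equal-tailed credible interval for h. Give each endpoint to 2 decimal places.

[2.81, 14.96]

On the log scale the 68% interval is 1.87 ± 0.994 × 0.84 = [1.0347, 2.7053].
Exponentiate: [e^1.0347, e^2.7053] = [2.81, 14.96].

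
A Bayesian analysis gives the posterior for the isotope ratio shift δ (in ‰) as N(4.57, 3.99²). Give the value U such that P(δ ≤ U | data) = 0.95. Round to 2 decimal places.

11.13

Need U with P(δ ≤ U) = 0.95: U = 4.57 + z_{0.05}·3.99.
z = 1.645; U = 4.57 + 1.645 × 3.99 = 11.13.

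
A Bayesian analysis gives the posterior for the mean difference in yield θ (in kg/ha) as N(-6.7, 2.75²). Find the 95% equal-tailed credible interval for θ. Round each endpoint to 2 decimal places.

The posterior is symmetric, so the 95% equal-tailed interval is θ = -6.7 ± z·2.75 with z = 1.960.
Half-width: 1.960 × 2.75 = 5.39.
-6.7 − 5.39 = -12.09; -6.7 + 5.39 = -1.31.

[-12.09, -1.31]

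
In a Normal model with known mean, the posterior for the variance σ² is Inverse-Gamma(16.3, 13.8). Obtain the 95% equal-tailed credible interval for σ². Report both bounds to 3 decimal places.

[0.549, 1.472]

Inverse-Gamma(16.3, 13.8) quantiles: F⁻¹(0.025) and F⁻¹(0.975).
Equivalently, 1/σ² ~ Gamma(16.3, rate = 13.8); invert its 0.975 and 0.025 quantiles.
Posterior mean ≈ 0.902, SD ≈ 0.239; a Normal approximation gives roughly [0.434, 1.369].
Exact: lower = 0.549; upper = 1.472.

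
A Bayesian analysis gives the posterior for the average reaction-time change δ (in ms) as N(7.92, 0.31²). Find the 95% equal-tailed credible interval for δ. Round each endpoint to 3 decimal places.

[7.312, 8.528]

The posterior is symmetric, so the 95% equal-tailed interval is δ = 7.92 ± z·0.31 with z = 1.960.
Half-width: 1.960 × 0.31 = 0.608.
7.92 − 0.608 = 7.312; 7.92 + 0.608 = 8.528.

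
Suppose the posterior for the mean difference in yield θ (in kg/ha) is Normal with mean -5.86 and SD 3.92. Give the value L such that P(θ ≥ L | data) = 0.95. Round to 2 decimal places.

-12.31

Need L with P(θ ≥ L) = 0.95: L = -5.86 − z_{0.05}·3.92.
z = 1.645; L = -5.86 − 1.645 × 3.92 = -12.31.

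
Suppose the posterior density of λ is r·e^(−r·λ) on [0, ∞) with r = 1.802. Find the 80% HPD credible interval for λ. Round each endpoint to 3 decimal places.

The exponential density is strictly decreasing on [0, ∞), so the HPD interval is anchored at 0: [0, q] with P(λ ≤ q) = 0.80.
q = −ln(1 − 0.80) / 1.802 = 1.6094 / 1.802 = 0.893.

[0.000, 0.893]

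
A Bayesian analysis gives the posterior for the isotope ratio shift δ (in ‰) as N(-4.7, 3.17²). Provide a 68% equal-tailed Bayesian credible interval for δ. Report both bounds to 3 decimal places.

[-7.852, -1.548]

The posterior is symmetric, so the 68% equal-tailed interval is δ = -4.7 ± z·3.17 with z = 0.994.
Half-width: 0.994 × 3.17 = 3.152.
-4.7 − 3.152 = -7.852; -4.7 + 3.152 = -1.548.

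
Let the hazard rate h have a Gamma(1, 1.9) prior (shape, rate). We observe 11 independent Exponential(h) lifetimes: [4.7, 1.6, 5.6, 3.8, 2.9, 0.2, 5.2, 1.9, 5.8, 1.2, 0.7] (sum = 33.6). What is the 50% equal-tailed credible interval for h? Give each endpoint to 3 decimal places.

[0.268, 0.398]

Posterior: Gamma(1+11, 1.9+33.6) = Gamma(12, 35.5) (shape, rate).
Equal-tailed 50% interval: Gamma(12, 35.5) quantiles at 0.25 and 0.75.
Posterior mean ≈ 0.338, SD ≈ 0.098; a Normal approximation gives roughly [0.272, 0.404].
Exact: lower = 0.268; upper = 0.398.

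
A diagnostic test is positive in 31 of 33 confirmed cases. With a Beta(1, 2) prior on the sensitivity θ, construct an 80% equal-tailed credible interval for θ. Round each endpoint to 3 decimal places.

Posterior: Beta(1+31, 2+2) = Beta(32, 4).
Equal-tailed 80% interval: the 0.1 and 0.9 quantiles of Beta(32, 4).
Posterior mean ≈ 0.889, SD ≈ 0.052; a Normal approximation gives roughly [0.823, 0.955].
Exact: F⁻¹(0.1) = 0.819; F⁻¹(0.9) = 0.949.

[0.819, 0.949]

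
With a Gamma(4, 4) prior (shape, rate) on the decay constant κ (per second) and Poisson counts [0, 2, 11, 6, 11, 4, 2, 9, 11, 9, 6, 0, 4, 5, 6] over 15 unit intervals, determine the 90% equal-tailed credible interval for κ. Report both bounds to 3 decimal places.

Posterior: Gamma(4+86, 4+15) = Gamma(90, 19) (shape, rate).
Equal-tailed 90% interval: Gamma(90, 19) quantiles at 0.05 and 0.95.
Posterior mean ≈ 4.737, SD ≈ 0.499; a Normal approximation gives roughly [3.916, 5.558].
Exact: lower = 3.947; upper = 5.587.

[3.947, 5.587]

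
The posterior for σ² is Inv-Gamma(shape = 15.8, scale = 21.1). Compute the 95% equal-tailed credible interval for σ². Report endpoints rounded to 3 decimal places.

Inverse-Gamma(15.8, 21.1) quantiles: F⁻¹(0.025) and F⁻¹(0.975).
Equivalently, 1/σ² ~ Gamma(15.8, rate = 21.1); invert its 0.975 and 0.025 quantiles.
Posterior mean ≈ 1.426, SD ≈ 0.384; a Normal approximation gives roughly [0.673, 2.178].
Exact: lower = 0.862; upper = 2.346.

[0.862, 2.346]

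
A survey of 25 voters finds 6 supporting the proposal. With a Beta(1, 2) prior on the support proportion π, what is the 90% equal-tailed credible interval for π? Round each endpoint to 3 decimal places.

[0.129, 0.392]

Posterior: Beta(1+6, 2+19) = Beta(7, 21).
Equal-tailed 90% interval: the 0.05 and 0.95 quantiles of Beta(7, 21).
Posterior mean ≈ 0.250, SD ≈ 0.080; a Normal approximation gives roughly [0.118, 0.382].
Exact: F⁻¹(0.05) = 0.129; F⁻¹(0.95) = 0.392.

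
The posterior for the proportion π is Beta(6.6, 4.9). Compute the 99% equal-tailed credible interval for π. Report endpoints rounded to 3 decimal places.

[0.219, 0.884]

Posterior: Beta(6.6, 4.9).
Equal-tailed 99% interval: the 0.005 and 0.995 quantiles of Beta(6.6, 4.9).
Posterior mean ≈ 0.574, SD ≈ 0.140; a Normal approximation gives roughly [0.214, 0.934].
Exact: F⁻¹(0.005) = 0.219; F⁻¹(0.995) = 0.884.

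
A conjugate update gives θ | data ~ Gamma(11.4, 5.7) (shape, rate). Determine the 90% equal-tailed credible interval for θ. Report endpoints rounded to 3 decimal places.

[1.135, 3.063]

Posterior: Gamma(shape 11.4, rate 5.7).
Equal-tailed 90% interval: Gamma(11.4, 5.7) quantiles at 0.05 and 0.95.
Posterior mean ≈ 2.000, SD ≈ 0.592; a Normal approximation gives roughly [1.026, 2.974].
Exact: lower = 1.135; upper = 3.063.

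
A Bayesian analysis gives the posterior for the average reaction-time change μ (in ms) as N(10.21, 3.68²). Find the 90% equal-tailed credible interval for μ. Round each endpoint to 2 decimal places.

The posterior is symmetric, so the 90% equal-tailed interval is μ = 10.21 ± z·3.68 with z = 1.645.
Half-width: 1.645 × 3.68 = 6.05.
10.21 − 6.05 = 4.16; 10.21 + 6.05 = 16.26.

[4.16, 16.26]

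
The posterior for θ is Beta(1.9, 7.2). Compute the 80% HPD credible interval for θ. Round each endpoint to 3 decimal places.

The posterior is unimodal and skewed, so the HPD interval has equal density at both endpoints and is the shortest 80% interval.
Solving f(0.026) = f(0.327) with F(0.327) − F(0.026) = 0.80 gives [0.026, 0.327].
For comparison, the equal-tailed interval is [0.061, 0.388]; the HPD is narrower and shifted toward the mode.

[0.026, 0.327]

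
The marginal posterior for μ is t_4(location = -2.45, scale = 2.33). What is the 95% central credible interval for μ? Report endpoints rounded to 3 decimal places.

The t_4 distribution is symmetric; the 95% interval is -2.45 ± t·2.33 with t_{0.975,4} = 2.776.
Half-width: 2.776 × 2.33 = 6.469.
-2.45 − 6.469 = -8.919; -2.45 + 6.469 = 4.019.

[-8.919, 4.019]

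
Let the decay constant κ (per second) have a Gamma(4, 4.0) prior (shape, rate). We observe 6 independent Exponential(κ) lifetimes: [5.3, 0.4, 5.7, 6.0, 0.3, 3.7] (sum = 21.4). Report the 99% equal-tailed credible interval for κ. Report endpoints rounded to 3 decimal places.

Posterior: Gamma(4+6, 4.0+21.4) = Gamma(10, 25.4) (shape, rate).
Equal-tailed 99% interval: Gamma(10, 25.4) quantiles at 0.005 and 0.995.
Posterior mean ≈ 0.394, SD ≈ 0.124; a Normal approximation gives roughly [0.073, 0.714].
Exact: lower = 0.146; upper = 0.787.

[0.146, 0.787]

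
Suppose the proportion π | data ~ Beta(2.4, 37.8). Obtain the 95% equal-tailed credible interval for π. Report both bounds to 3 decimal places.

Posterior: Beta(2.4, 37.8).
Equal-tailed 95% interval: the 0.025 and 0.975 quantiles of Beta(2.4, 37.8).
Posterior mean ≈ 0.060, SD ≈ 0.037; a Normal approximation gives roughly [-0.013, 0.132].
Exact: F⁻¹(0.025) = 0.010; F⁻¹(0.975) = 0.150.

[0.010, 0.150]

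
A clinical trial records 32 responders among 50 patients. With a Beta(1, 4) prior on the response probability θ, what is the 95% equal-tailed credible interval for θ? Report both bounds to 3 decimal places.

Posterior: Beta(1+32, 4+18) = Beta(33, 22).
Equal-tailed 95% interval: the 0.025 and 0.975 quantiles of Beta(33, 22).
Posterior mean ≈ 0.600, SD ≈ 0.065; a Normal approximation gives roughly [0.472, 0.728].
Exact: F⁻¹(0.025) = 0.469; F⁻¹(0.975) = 0.724.

[0.469, 0.724]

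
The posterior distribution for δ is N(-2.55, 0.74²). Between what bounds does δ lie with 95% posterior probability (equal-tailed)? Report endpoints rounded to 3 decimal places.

[-4.000, -1.100]

The posterior is symmetric, so the 95% equal-tailed interval is δ = -2.55 ± z·0.74 with z = 1.960.
Half-width: 1.960 × 0.74 = 1.450.
-2.55 − 1.450 = -4.000; -2.55 + 1.450 = -1.100.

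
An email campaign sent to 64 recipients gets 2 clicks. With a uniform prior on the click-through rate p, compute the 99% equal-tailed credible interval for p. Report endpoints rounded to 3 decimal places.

Posterior: Beta(1+2, 1+62) = Beta(3, 63).
Equal-tailed 99% interval: the 0.005 and 0.995 quantiles of Beta(3, 63).
Posterior mean ≈ 0.045, SD ≈ 0.025; a Normal approximation gives roughly [-0.020, 0.111].
Exact: F⁻¹(0.005) = 0.005; F⁻¹(0.995) = 0.135.

[0.005, 0.135]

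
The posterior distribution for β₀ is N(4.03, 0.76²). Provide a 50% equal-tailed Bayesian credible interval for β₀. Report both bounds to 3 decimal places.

[3.517, 4.543]

The posterior is symmetric, so the 50% equal-tailed interval is β₀ = 4.03 ± z·0.76 with z = 0.674.
Half-width: 0.674 × 0.76 = 0.513.
4.03 − 0.513 = 3.517; 4.03 + 0.513 = 4.543.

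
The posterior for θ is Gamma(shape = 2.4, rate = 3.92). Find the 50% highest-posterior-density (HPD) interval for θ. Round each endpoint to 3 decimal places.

The posterior is unimodal and skewed, so the HPD interval has equal density at both endpoints and is the shortest 50% interval.
Solving f(0.182) = f(0.618) with F(0.618) − F(0.182) = 0.50 gives [0.182, 0.618].
For comparison, the equal-tailed interval is [0.322, 0.814]; the HPD is narrower and shifted toward the mode.

[0.182, 0.618]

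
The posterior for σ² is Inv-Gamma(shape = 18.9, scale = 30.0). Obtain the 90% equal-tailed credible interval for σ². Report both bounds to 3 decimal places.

[1.129, 2.427]

Inverse-Gamma(18.9, 30.0) quantiles: F⁻¹(0.05) and F⁻¹(0.95).
Equivalently, 1/σ² ~ Gamma(18.9, rate = 30.0); invert its 0.95 and 0.05 quantiles.
Posterior mean ≈ 1.676, SD ≈ 0.408; a Normal approximation gives roughly [1.005, 2.347].
Exact: lower = 1.129; upper = 2.427.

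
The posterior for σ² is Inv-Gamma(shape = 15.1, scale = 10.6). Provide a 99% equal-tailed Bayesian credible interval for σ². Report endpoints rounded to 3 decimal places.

Inverse-Gamma(15.1, 10.6) quantiles: F⁻¹(0.005) and F⁻¹(0.995).
Equivalently, 1/σ² ~ Gamma(15.1, rate = 10.6); invert its 0.995 and 0.005 quantiles.
Posterior mean ≈ 0.752, SD ≈ 0.208; a Normal approximation gives roughly [0.217, 1.287].
Exact: lower = 0.393; upper = 1.523.

[0.393, 1.523]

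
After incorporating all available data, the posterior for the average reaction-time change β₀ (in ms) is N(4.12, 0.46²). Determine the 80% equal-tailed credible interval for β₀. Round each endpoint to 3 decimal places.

The posterior is symmetric, so the 80% equal-tailed interval is β₀ = 4.12 ± z·0.46 with z = 1.282.
Half-width: 1.282 × 0.46 = 0.590.
4.12 − 0.590 = 3.530; 4.12 + 0.590 = 4.710.

[3.530, 4.710]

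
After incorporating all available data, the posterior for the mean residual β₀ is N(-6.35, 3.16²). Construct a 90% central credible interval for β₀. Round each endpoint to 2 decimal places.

The posterior is symmetric, so the 90% equal-tailed interval is β₀ = -6.35 ± z·3.16 with z = 1.645.
Half-width: 1.645 × 3.16 = 5.20.
-6.35 − 5.20 = -11.55; -6.35 + 5.20 = -1.15.

[-11.55, -1.15]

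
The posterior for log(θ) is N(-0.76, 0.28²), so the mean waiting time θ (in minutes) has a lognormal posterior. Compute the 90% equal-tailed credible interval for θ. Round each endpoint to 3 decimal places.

On the log scale the 90% interval is -0.76 ± 1.645 × 0.28 = [-1.2206, -0.2994].
Exponentiate: [e^-1.2206, e^-0.2994] = [0.295, 0.741].

[0.295, 0.741]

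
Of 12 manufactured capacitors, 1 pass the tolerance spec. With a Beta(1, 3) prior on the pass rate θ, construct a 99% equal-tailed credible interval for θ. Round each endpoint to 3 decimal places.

Posterior: Beta(1+1, 3+11) = Beta(2, 14).
Equal-tailed 99% interval: the 0.005 and 0.995 quantiles of Beta(2, 14).
Posterior mean ≈ 0.125, SD ≈ 0.080; a Normal approximation gives roughly [-0.082, 0.332].
Exact: F⁻¹(0.005) = 0.007; F⁻¹(0.995) = 0.402.

[0.007, 0.402]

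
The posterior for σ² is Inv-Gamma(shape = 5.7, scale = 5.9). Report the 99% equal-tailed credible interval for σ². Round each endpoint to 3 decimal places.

[0.431, 4.231]

Inverse-Gamma(5.7, 5.9) quantiles: F⁻¹(0.005) and F⁻¹(0.995).
Equivalently, 1/σ² ~ Gamma(5.7, rate = 5.9); invert its 0.995 and 0.005 quantiles.
Posterior mean ≈ 1.255, SD ≈ 0.653; a Normal approximation gives roughly [-0.426, 2.936].
Exact: lower = 0.431; upper = 4.231.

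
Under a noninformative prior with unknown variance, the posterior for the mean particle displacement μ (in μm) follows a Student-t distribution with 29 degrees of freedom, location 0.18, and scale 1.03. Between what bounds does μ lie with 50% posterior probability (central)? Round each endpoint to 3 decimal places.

[-0.524, 0.884]

The t_29 distribution is symmetric; the 50% interval is 0.18 ± t·1.03 with t_{0.75,29} = 0.683.
Half-width: 0.683 × 1.03 = 0.704.
0.18 − 0.704 = -0.524; 0.18 + 0.704 = 0.884.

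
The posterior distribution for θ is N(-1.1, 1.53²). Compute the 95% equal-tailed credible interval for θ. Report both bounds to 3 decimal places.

[-4.099, 1.899]

The posterior is symmetric, so the 95% equal-tailed interval is θ = -1.1 ± z·1.53 with z = 1.960.
Half-width: 1.960 × 1.53 = 2.999.
-1.1 − 2.999 = -4.099; -1.1 + 2.999 = 1.899.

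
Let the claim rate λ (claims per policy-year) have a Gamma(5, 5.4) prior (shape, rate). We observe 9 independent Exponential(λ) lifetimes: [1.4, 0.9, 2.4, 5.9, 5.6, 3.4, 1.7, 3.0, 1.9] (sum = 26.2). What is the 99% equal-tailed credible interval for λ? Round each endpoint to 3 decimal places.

[0.197, 0.807]

Posterior: Gamma(5+9, 5.4+26.2) = Gamma(14, 31.6) (shape, rate).
Equal-tailed 99% interval: Gamma(14, 31.6) quantiles at 0.005 and 0.995.
Posterior mean ≈ 0.443, SD ≈ 0.118; a Normal approximation gives roughly [0.138, 0.748].
Exact: lower = 0.197; upper = 0.807.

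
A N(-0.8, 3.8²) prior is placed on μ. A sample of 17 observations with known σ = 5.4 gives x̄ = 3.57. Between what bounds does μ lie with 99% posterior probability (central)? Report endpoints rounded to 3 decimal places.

[-0.083, 6.295]

Posterior precision = 1/3.8² + 17/5.4² = 0.0693 + 0.5830 = 0.6522, so posterior SD = 1.2382.
Posterior mean = (-0.8/3.8² + 17·3.57/5.4²) / 0.6522 = 3.1060.
Interval: 3.1060 ± 2.576 × 1.2382 → [-0.083, 6.295].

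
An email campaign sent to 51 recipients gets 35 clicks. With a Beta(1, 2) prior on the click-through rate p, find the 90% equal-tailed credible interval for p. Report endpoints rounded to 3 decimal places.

[0.559, 0.768]

Posterior: Beta(1+35, 2+16) = Beta(36, 18).
Equal-tailed 90% interval: the 0.05 and 0.95 quantiles of Beta(36, 18).
Posterior mean ≈ 0.667, SD ≈ 0.064; a Normal approximation gives roughly [0.562, 0.771].
Exact: F⁻¹(0.05) = 0.559; F⁻¹(0.95) = 0.768.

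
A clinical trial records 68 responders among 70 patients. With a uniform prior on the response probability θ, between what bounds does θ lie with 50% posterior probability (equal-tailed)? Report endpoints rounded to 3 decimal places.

Posterior: Beta(1+68, 1+2) = Beta(69, 3).
Equal-tailed 50% interval: the 0.25 and 0.75 quantiles of Beta(69, 3).
Posterior mean ≈ 0.958, SD ≈ 0.023; a Normal approximation gives roughly [0.943, 0.974].
Exact: F⁻¹(0.25) = 0.946; F⁻¹(0.75) = 0.976.

[0.946, 0.976]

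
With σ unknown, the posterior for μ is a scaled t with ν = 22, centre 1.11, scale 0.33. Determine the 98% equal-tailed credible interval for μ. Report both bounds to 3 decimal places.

The t_22 distribution is symmetric; the 98% interval is 1.11 ± t·0.33 with t_{0.99,22} = 2.508.
Half-width: 2.508 × 0.33 = 0.828.
1.11 − 0.828 = 0.282; 1.11 + 0.828 = 1.938.

[0.282, 1.938]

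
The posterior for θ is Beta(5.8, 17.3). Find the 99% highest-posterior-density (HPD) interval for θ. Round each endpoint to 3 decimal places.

[0.061, 0.493]

The posterior is unimodal and skewed, so the HPD interval has equal density at both endpoints and is the shortest 99% interval.
Solving f(0.061) = f(0.493) with F(0.493) − F(0.061) = 0.99 gives [0.061, 0.493].
For comparison, the equal-tailed interval is [0.071, 0.508]; the HPD is narrower and shifted toward the mode.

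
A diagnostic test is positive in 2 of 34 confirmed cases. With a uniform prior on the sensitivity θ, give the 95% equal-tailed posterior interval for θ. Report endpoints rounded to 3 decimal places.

Posterior: Beta(1+2, 1+32) = Beta(3, 33).
Equal-tailed 95% interval: the 0.025 and 0.975 quantiles of Beta(3, 33).
Posterior mean ≈ 0.083, SD ≈ 0.045; a Normal approximation gives roughly [-0.006, 0.172].
Exact: F⁻¹(0.025) = 0.018; F⁻¹(0.975) = 0.192.

[0.018, 0.192]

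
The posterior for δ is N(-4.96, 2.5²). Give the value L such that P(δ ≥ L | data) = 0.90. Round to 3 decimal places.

-8.164

Need L with P(δ ≥ L) = 0.90: L = -4.96 − z_{0.1}·2.5.
z = 1.282; L = -4.96 − 1.282 × 2.5 = -8.164.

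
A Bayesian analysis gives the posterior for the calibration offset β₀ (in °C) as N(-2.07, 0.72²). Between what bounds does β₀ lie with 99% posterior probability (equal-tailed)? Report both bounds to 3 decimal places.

[-3.925, -0.215]

The posterior is symmetric, so the 99% equal-tailed interval is β₀ = -2.07 ± z·0.72 with z = 2.576.
Half-width: 2.576 × 0.72 = 1.855.
-2.07 − 1.855 = -3.925; -2.07 + 1.855 = -0.215.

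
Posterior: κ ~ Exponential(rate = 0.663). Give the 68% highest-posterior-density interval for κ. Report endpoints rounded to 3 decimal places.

[0.000, 1.719]

The exponential density is strictly decreasing on [0, ∞), so the HPD interval is anchored at 0: [0, q] with P(κ ≤ q) = 0.68.
q = −ln(1 − 0.68) / 0.663 = 1.1394 / 0.663 = 1.719.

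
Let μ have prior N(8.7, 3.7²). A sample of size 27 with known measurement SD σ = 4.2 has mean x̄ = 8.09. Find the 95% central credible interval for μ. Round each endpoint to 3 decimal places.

Posterior precision = 1/3.7² + 27/4.2² = 0.0730 + 1.5306 = 1.6037, so posterior SD = 0.7897.
Posterior mean = (8.7/3.7² + 27·8.09/4.2²) / 1.6037 = 8.1178.
Interval: 8.1178 ± 1.960 × 0.7897 → [6.570, 9.666].

[6.570, 9.666]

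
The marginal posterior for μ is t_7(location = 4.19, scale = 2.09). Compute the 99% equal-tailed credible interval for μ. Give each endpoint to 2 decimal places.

The t_7 distribution is symmetric; the 99% interval is 4.19 ± t·2.09 with t_{0.995,7} = 3.499.
Half-width: 3.499 × 2.09 = 7.31.
4.19 − 7.31 = -3.12; 4.19 + 7.31 = 11.50.

[-3.12, 11.50]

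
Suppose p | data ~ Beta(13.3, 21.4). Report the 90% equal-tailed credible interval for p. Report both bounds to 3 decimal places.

[0.253, 0.521]

Posterior: Beta(13.3, 21.4).
Equal-tailed 90% interval: the 0.05 and 0.95 quantiles of Beta(13.3, 21.4).
Posterior mean ≈ 0.383, SD ≈ 0.081; a Normal approximation gives roughly [0.249, 0.517].
Exact: F⁻¹(0.05) = 0.253; F⁻¹(0.95) = 0.521.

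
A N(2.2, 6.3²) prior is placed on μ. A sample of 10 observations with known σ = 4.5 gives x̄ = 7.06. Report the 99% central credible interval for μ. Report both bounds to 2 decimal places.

[3.25, 10.40]

Posterior precision = 1/6.3² + 10/4.5² = 0.0252 + 0.4938 = 0.5190, so posterior SD = 1.3881.
Posterior mean = (2.2/6.3² + 10·7.06/4.5²) / 0.5190 = 6.8241.
Interval: 6.8241 ± 2.576 × 1.3881 → [3.25, 10.40].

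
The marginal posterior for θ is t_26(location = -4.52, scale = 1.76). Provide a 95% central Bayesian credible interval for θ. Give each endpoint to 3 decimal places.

[-8.138, -0.902]

The t_26 distribution is symmetric; the 95% interval is -4.52 ± t·1.76 with t_{0.975,26} = 2.056.
Half-width: 2.056 × 1.76 = 3.618.
-4.52 − 3.618 = -8.138; -4.52 + 3.618 = -0.902.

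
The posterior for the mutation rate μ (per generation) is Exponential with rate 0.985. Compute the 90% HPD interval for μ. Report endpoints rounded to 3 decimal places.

[0.000, 2.338]

The exponential density is strictly decreasing on [0, ∞), so the HPD interval is anchored at 0: [0, q] with P(μ ≤ q) = 0.90.
q = −ln(1 − 0.90) / 0.985 = 2.3026 / 0.985 = 2.338.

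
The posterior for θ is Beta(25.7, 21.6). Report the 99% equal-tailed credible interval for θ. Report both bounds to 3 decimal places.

[0.359, 0.721]

Posterior: Beta(25.7, 21.6).
Equal-tailed 99% interval: the 0.005 and 0.995 quantiles of Beta(25.7, 21.6).
Posterior mean ≈ 0.543, SD ≈ 0.072; a Normal approximation gives roughly [0.359, 0.728].
Exact: F⁻¹(0.005) = 0.359; F⁻¹(0.995) = 0.721.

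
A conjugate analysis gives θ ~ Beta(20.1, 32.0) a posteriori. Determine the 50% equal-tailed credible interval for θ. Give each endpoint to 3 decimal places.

Posterior: Beta(20.1, 32.0).
Equal-tailed 50% interval: the 0.25 and 0.75 quantiles of Beta(20.1, 32.0).
Posterior mean ≈ 0.386, SD ≈ 0.067; a Normal approximation gives roughly [0.341, 0.431].
Exact: F⁻¹(0.25) = 0.339; F⁻¹(0.75) = 0.431.

[0.339, 0.431]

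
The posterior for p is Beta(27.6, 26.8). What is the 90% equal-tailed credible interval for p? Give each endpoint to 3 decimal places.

[0.397, 0.618]

Posterior: Beta(27.6, 26.8).
Equal-tailed 90% interval: the 0.05 and 0.95 quantiles of Beta(27.6, 26.8).
Posterior mean ≈ 0.507, SD ≈ 0.067; a Normal approximation gives roughly [0.397, 0.618].
Exact: F⁻¹(0.05) = 0.397; F⁻¹(0.95) = 0.618.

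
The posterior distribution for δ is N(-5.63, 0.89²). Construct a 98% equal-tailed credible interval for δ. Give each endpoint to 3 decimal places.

[-7.700, -3.560]

The posterior is symmetric, so the 98% equal-tailed interval is δ = -5.63 ± z·0.89 with z = 2.326.
Half-width: 2.326 × 0.89 = 2.070.
-5.63 − 2.070 = -7.700; -5.63 + 2.070 = -3.560.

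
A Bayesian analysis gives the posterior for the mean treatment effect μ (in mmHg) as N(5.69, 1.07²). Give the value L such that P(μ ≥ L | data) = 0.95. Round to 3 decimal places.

3.930

Need L with P(μ ≥ L) = 0.95: L = 5.69 − z_{0.05}·1.07.
z = 1.645; L = 5.69 − 1.645 × 1.07 = 3.930.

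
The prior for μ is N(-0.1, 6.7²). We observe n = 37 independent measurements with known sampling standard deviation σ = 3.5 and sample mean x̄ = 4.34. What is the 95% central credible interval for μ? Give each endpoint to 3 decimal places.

[3.184, 5.431]

Posterior precision = 1/6.7² + 37/3.5² = 0.0223 + 3.0204 = 3.0427, so posterior SD = 0.5733.
Posterior mean = (-0.1/6.7² + 37·4.34/3.5²) / 3.0427 = 4.3075.
Interval: 4.3075 ± 1.960 × 0.5733 → [3.184, 5.431].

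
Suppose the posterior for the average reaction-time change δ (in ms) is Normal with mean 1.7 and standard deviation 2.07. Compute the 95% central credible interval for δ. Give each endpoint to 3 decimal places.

The posterior is symmetric, so the 95% equal-tailed interval is δ = 1.7 ± z·2.07 with z = 1.960.
Half-width: 1.960 × 2.07 = 4.057.
1.7 − 4.057 = -2.357; 1.7 + 4.057 = 5.757.

[-2.357, 5.757]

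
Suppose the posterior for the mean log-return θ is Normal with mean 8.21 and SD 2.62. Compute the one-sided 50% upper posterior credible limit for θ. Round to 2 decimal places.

8.21

Need U with P(θ ≤ U) = 0.50: U = 8.21 + z_{0.5}·2.62.
z = 0.000; U = 8.21 + 0.000 × 2.62 = 8.21.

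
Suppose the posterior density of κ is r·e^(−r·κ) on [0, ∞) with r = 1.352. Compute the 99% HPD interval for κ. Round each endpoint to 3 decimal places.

[0.000, 3.406]

The exponential density is strictly decreasing on [0, ∞), so the HPD interval is anchored at 0: [0, q] with P(κ ≤ q) = 0.99.
q = −ln(1 − 0.99) / 1.352 = 4.6052 / 1.352 = 3.406.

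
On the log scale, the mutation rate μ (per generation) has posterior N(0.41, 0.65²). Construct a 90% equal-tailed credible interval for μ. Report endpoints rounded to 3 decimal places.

On the log scale the 90% interval is 0.41 ± 1.645 × 0.65 = [-0.6592, 1.4792].
Exponentiate: [e^-0.6592, e^1.4792] = [0.517, 4.389].

[0.517, 4.389]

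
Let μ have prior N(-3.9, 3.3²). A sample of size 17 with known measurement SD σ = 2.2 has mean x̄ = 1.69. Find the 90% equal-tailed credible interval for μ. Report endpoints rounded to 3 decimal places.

Posterior precision = 1/3.3² + 17/2.2² = 0.0918 + 3.5124 = 3.6042, so posterior SD = 0.5267.
Posterior mean = (-3.9/3.3² + 17·1.69/2.2²) / 3.6042 = 1.5476.
Interval: 1.5476 ± 1.645 × 0.5267 → [0.681, 2.414].

[0.681, 2.414]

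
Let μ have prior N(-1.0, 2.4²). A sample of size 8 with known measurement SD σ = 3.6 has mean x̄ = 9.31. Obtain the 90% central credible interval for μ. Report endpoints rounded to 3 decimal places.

[5.197, 8.896]

Posterior precision = 1/2.4² + 8/3.6² = 0.1736 + 0.6173 = 0.7909, so posterior SD = 1.1245.
Posterior mean = (-1.0/2.4² + 8·9.31/3.6²) / 0.7909 = 7.0468.
Interval: 7.0468 ± 1.645 × 1.1245 → [5.197, 8.896].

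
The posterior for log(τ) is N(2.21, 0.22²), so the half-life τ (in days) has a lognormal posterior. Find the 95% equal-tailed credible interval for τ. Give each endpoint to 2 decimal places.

[5.92, 14.03]

On the log scale the 95% interval is 2.21 ± 1.960 × 0.22 = [1.7788, 2.6412].
Exponentiate: [e^1.7788, e^2.6412] = [5.92, 14.03].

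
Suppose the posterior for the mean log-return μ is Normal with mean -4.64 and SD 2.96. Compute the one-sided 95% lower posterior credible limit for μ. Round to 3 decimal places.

-9.509

Need L with P(μ ≥ L) = 0.95: L = -4.64 − z_{0.05}·2.96.
z = 1.645; L = -4.64 − 1.645 × 2.96 = -9.509.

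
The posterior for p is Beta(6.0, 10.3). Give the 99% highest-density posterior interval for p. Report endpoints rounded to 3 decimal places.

[0.106, 0.668]

The posterior is unimodal and skewed, so the HPD interval has equal density at both endpoints and is the shortest 99% interval.
Solving f(0.106) = f(0.668) with F(0.668) − F(0.106) = 0.99 gives [0.106, 0.668].
For comparison, the equal-tailed interval is [0.114, 0.679]; the HPD is narrower and shifted toward the mode.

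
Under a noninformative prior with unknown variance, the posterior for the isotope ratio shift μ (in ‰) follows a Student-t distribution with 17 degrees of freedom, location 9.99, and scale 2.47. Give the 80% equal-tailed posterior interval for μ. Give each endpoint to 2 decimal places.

[6.70, 13.28]

The t_17 distribution is symmetric; the 80% interval is 9.99 ± t·2.47 with t_{0.9,17} = 1.333.
Half-width: 1.333 × 2.47 = 3.29.
9.99 − 3.29 = 6.70; 9.99 + 3.29 = 13.28.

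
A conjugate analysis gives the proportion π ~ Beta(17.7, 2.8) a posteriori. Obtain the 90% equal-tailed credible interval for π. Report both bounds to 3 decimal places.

[0.724, 0.962]

Posterior: Beta(17.7, 2.8).
Equal-tailed 90% interval: the 0.05 and 0.95 quantiles of Beta(17.7, 2.8).
Posterior mean ≈ 0.863, SD ≈ 0.074; a Normal approximation gives roughly [0.742, 0.985].
Exact: F⁻¹(0.05) = 0.724; F⁻¹(0.95) = 0.962.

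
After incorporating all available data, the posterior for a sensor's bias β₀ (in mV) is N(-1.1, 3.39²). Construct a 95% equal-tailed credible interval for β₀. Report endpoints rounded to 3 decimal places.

[-7.744, 5.544]

The posterior is symmetric, so the 95% equal-tailed interval is β₀ = -1.1 ± z·3.39 with z = 1.960.
Half-width: 1.960 × 3.39 = 6.644.
-1.1 − 6.644 = -7.744; -1.1 + 6.644 = 5.544.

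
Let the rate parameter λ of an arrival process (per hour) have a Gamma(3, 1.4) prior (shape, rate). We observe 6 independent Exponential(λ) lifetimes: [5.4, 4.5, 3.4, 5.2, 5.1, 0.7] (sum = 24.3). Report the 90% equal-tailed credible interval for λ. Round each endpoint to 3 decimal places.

[0.183, 0.562]

Posterior: Gamma(3+6, 1.4+24.3) = Gamma(9, 25.7) (shape, rate).
Equal-tailed 90% interval: Gamma(9, 25.7) quantiles at 0.05 and 0.95.
Posterior mean ≈ 0.350, SD ≈ 0.117; a Normal approximation gives roughly [0.158, 0.542].
Exact: lower = 0.183; upper = 0.562.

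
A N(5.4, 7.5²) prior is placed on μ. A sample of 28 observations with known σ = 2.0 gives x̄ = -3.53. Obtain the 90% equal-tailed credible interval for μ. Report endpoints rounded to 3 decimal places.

Posterior precision = 1/7.5² + 28/2.0² = 0.0178 + 7.0000 = 7.0178, so posterior SD = 0.3775.
Posterior mean = (5.4/7.5² + 28·-3.53/2.0²) / 7.0178 = -3.5074.
Interval: -3.5074 ± 1.645 × 0.3775 → [-4.128, -2.886].

[-4.128, -2.886]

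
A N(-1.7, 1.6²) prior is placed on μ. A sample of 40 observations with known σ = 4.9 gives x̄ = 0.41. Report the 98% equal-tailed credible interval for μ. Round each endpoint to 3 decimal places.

Posterior precision = 1/1.6² + 40/4.9² = 0.3906 + 1.6660 = 2.0566, so posterior SD = 0.6973.
Posterior mean = (-1.7/1.6² + 40·0.41/4.9²) / 2.0566 = 0.0092.
Interval: 0.0092 ± 2.326 × 0.6973 → [-1.613, 1.631].

[-1.613, 1.631]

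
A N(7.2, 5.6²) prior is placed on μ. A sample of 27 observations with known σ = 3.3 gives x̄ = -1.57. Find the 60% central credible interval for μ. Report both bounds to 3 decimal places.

Posterior precision = 1/5.6² + 27/3.3² = 0.0319 + 2.4793 = 2.5112, so posterior SD = 0.6310.
Posterior mean = (7.2/5.6² + 27·-1.57/3.3²) / 2.5112 = -1.4586.
Interval: -1.4586 ± 0.842 × 0.6310 → [-1.990, -0.928].

[-1.990, -0.928]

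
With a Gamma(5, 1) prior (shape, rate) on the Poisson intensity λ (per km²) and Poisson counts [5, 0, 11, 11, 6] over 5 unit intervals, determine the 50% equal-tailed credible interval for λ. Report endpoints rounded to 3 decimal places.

[5.613, 6.993]

Posterior: Gamma(5+33, 1+5) = Gamma(38, 6) (shape, rate).
Equal-tailed 50% interval: Gamma(38, 6) quantiles at 0.25 and 0.75.
Posterior mean ≈ 6.333, SD ≈ 1.027; a Normal approximation gives roughly [5.640, 7.026].
Exact: lower = 5.613; upper = 6.993.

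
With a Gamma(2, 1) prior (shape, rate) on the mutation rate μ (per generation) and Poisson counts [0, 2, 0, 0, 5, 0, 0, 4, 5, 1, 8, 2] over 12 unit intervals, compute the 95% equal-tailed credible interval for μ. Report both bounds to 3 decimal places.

Posterior: Gamma(2+27, 1+12) = Gamma(29, 13) (shape, rate).
Equal-tailed 95% interval: Gamma(29, 13) quantiles at 0.025 and 0.975.
Posterior mean ≈ 2.231, SD ≈ 0.414; a Normal approximation gives roughly [1.419, 3.043].
Exact: lower = 1.494; upper = 3.113.

[1.494, 3.113]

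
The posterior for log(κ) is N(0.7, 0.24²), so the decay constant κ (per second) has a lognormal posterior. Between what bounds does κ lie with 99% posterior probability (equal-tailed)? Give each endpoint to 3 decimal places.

On the log scale the 99% interval is 0.7 ± 2.576 × 0.24 = [0.0818, 1.3182].
Exponentiate: [e^0.0818, e^1.3182] = [1.085, 3.737].

[1.085, 3.737]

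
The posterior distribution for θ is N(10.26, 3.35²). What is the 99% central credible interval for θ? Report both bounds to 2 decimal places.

The posterior is symmetric, so the 99% equal-tailed interval is θ = 10.26 ± z·3.35 with z = 2.576.
Half-width: 2.576 × 3.35 = 8.63.
10.26 − 8.63 = 1.63; 10.26 + 8.63 = 18.89.

[1.63, 18.89]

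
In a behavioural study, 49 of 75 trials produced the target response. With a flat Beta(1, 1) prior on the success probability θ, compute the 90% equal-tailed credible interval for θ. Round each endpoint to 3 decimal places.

Posterior: Beta(1+49, 1+26) = Beta(50, 27).
Equal-tailed 90% interval: the 0.05 and 0.95 quantiles of Beta(50, 27).
Posterior mean ≈ 0.649, SD ≈ 0.054; a Normal approximation gives roughly [0.560, 0.738].
Exact: F⁻¹(0.05) = 0.558; F⁻¹(0.95) = 0.736.

[0.558, 0.736]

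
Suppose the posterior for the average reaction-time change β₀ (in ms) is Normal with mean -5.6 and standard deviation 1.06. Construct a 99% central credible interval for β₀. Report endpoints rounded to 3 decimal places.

[-8.330, -2.870]

The posterior is symmetric, so the 99% equal-tailed interval is β₀ = -5.6 ± z·1.06 with z = 2.576.
Half-width: 2.576 × 1.06 = 2.730.
-5.6 − 2.730 = -8.330; -5.6 + 2.730 = -2.870.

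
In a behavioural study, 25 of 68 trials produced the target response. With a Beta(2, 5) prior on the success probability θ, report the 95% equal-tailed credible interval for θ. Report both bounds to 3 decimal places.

[0.256, 0.471]

Posterior: Beta(2+25, 5+43) = Beta(27, 48).
Equal-tailed 95% interval: the 0.025 and 0.975 quantiles of Beta(27, 48).
Posterior mean ≈ 0.360, SD ≈ 0.055; a Normal approximation gives roughly [0.252, 0.468].
Exact: F⁻¹(0.025) = 0.256; F⁻¹(0.975) = 0.471.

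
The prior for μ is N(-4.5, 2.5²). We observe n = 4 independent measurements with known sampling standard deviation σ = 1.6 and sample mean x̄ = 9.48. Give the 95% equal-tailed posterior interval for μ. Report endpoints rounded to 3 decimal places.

[6.688, 9.675]

Posterior precision = 1/2.5² + 4/1.6² = 0.1600 + 1.5625 = 1.7225, so posterior SD = 0.7619.
Posterior mean = (-4.5/2.5² + 4·9.48/1.6²) / 1.7225 = 8.1814.
Interval: 8.1814 ± 1.960 × 0.7619 → [6.688, 9.675].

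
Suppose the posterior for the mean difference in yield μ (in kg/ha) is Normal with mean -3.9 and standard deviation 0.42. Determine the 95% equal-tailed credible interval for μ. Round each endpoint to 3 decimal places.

The posterior is symmetric, so the 95% equal-tailed interval is μ = -3.9 ± z·0.42 with z = 1.960.
Half-width: 1.960 × 0.42 = 0.823.
-3.9 − 0.823 = -4.723; -3.9 + 0.823 = -3.077.

[-4.723, -3.077]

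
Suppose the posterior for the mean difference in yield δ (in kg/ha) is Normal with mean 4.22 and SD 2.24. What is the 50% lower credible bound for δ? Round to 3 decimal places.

4.220

Need L with P(δ ≥ L) = 0.50: L = 4.22 − z_{0.5}·2.24.
z = 0.000; L = 4.22 − 0.000 × 2.24 = 4.220.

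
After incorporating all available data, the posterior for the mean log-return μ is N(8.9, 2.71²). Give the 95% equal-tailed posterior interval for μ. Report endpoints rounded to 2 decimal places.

The posterior is symmetric, so the 95% equal-tailed interval is μ = 8.9 ± z·2.71 with z = 1.960.
Half-width: 1.960 × 2.71 = 5.31.
8.9 − 5.31 = 3.59; 8.9 + 5.31 = 14.21.

[3.59, 14.21]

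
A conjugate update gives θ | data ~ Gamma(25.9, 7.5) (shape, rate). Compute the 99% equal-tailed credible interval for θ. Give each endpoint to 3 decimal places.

Posterior: Gamma(shape 25.9, rate 7.5).
Equal-tailed 99% interval: Gamma(25.9, 7.5) quantiles at 0.005 and 0.995.
Posterior mean ≈ 3.453, SD ≈ 0.679; a Normal approximation gives roughly [1.705, 5.201].
Exact: lower = 1.955; upper = 5.450.

[1.955, 5.450]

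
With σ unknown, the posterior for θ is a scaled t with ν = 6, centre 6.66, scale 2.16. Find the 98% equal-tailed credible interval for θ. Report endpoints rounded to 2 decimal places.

[-0.13, 13.45]

The t_6 distribution is symmetric; the 98% interval is 6.66 ± t·2.16 with t_{0.99,6} = 3.143.
Half-width: 3.143 × 2.16 = 6.79.
6.66 − 6.79 = -0.13; 6.66 + 6.79 = 13.45.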